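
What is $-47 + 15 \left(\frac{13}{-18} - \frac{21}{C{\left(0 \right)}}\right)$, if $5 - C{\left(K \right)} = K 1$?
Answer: $- \frac{725}{6} \approx -120.83$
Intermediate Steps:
$C{\left(K \right)} = 5 - K$ ($C{\left(K \right)} = 5 - K 1 = 5 - K$)
$-47 + 15 \left(\frac{13}{-18} - \frac{21}{C{\left(0 \right)}}\right) = -47 + 15 \left(\frac{13}{-18} - \frac{21}{5 - 0}\right) = -47 + 15 \left(13 \left(- \frac{1}{18}\right) - \frac{21}{5 + 0}\right) = -47 + 15 \left(- \frac{13}{18} - \frac{21}{5}\right) = -47 + 15 \left(- \frac{443}{90}\right) = -47 - \frac{443}{6} = - \frac{725}{6}$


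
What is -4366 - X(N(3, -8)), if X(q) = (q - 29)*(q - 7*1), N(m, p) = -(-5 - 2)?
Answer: -4366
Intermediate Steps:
N(m, p) = 7 (N(m, p) = -1*(-7) = 7)
X(q) = (-29 + q)*(-7 + q) (X(q) = (-29 + q)*(q - 7) = (-29 + q)*(-7 + q))
-4366 - X(N(3, -8)) = -4366 - (203 + 7² - 36*7) = -4366 - (203 + 49 - 252) = -4366 - 1*0 = -4366 + 0 = -4366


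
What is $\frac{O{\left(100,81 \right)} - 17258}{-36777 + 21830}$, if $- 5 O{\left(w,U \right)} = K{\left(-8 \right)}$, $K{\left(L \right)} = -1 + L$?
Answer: $\frac{86281}{74735} \approx 1.1545$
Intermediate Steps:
$O{\left(w,U \right)} = \frac{9}{5}$ ($O{\left(w,U \right)} = - \frac{-1 - 8}{5} = \left(- \frac{1}{5}\right) \left(-9\right) = \frac{9}{5}$)
$\frac{O{\left(100,81 \right)} - 17258}{-36777 + 21830} = \frac{\frac{9}{5} - 17258}{-36777 + 21830} = - \frac{86281}{5 \left(-14947\right)} = \left(- \frac{86281}{5}\right) \left(- \frac{1}{14947}\right) = \frac{86281}{74735}$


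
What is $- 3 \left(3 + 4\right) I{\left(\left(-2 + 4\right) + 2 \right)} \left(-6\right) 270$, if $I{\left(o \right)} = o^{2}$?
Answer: $544320$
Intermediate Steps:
$- 3 \left(3 + 4\right) I{\left(\left(-2 + 4\right) + 2 \right)} \left(-6\right) 270 = - 3 \left(3 + 4\right) \left(\left(-2 + 4\right) + 2\right)^{2} \left(-6\right) 270 = \left(-3\right) 7 \left(2 + 2\right)^{2} \left(-6\right) 270 = - 21 \cdot 4^{2} \left(-6\right) 270 = \left(-21\right) 16 \left(-6\right) 270 = \left(-336\right) \left(-6\right) 270 = 2016 \cdot 270 = 544320$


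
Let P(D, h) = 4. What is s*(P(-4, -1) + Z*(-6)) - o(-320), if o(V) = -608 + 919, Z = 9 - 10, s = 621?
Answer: 5899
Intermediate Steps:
Z = -1
o(V) = 311
s*(P(-4, -1) + Z*(-6)) - o(-320) = 621*(4 - 1*(-6)) - 1*311 = 621*(4 + 6) - 311 = 621*10 - 311 = 6210 - 311 = 5899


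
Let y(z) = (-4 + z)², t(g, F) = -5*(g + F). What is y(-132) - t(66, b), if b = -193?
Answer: 17861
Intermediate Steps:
t(g, F) = -5*F - 5*g (t(g, F) = -5*(F + g) = -5*F - 5*g)
y(-132) - t(66, b) = (-4 - 132)² - (-5*(-193) - 5*66) = (-136)² - (965 - 330) = 18496 - 1*635 = 18496 - 635 = 17861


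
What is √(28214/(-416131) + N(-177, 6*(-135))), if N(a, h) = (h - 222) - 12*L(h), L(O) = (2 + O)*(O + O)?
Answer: I*√2720171562726764906/416131 ≈ 3963.4*I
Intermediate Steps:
L(O) = 2*O*(2 + O) (L(O) = (2 + O)*(2*O) = 2*O*(2 + O))
N(a, h) = -222 + h - 24*h*(2 + h) (N(a, h) = (h - 222) - 24*h*(2 + h) = (-222 + h) - 24*h*(2 + h) = -222 + h - 24*h*(2 + h))
√(28214/(-416131) + N(-177, 6*(-135))) = √(28214/(-416131) + (-222 + 6*(-135) - 24*6*(-135)*(2 + 6*(-135)))) = √(28214*(-1/416131) + (-222 - 810 - 24*(-810)*(2 - 810))) = √(-28214/416131 + (-222 - 810 - 24*(-810)*(-808))) = √(-28214/416131 + (-222 - 810 - 15707520)) = √(-28214/416131 - 15708552) = √(-6536815480526/416131) = I*√2720171562726764906/416131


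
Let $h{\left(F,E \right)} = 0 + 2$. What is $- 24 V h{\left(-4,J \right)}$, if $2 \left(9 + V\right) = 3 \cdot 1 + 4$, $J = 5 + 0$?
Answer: $264$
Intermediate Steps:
$J = 5$
$h{\left(F,E \right)} = 2$
$V = - \frac{11}{2}$ ($V = -9 + \frac{3 \cdot 1 + 4}{2} = -9 + \frac{3 + 4}{2} = -9 + \frac{1}{2} \cdot 7 = -9 + \frac{7}{2} = - \frac{11}{2} \approx -5.5$)
$- 24 V h{\left(-4,J \right)} = \left(-24\right) \left(- \frac{11}{2}\right) 2 = 132 \cdot 2 = 264$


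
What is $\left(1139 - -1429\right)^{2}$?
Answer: $6594624$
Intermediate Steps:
$\left(1139 - -1429\right)^{2} = \left(1139 + 1429\right)^{2} = 2568^{2} = 6594624$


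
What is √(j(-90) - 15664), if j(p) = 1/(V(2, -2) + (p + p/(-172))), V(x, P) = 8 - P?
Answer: I*√731779200210/6835 ≈ 125.16*I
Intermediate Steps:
j(p) = 1/(10 + 171*p/172) (j(p) = 1/((8 - 1*(-2)) + (p + p/(-172))) = 1/((8 + 2) + (p + p*(-1/172))) = 1/(10 + (p - p/172)) = 1/(10 + 171*p/172))
√(j(-90) - 15664) = √(172/(1720 + 171*(-90)) - 15664) = √(172/(1720 - 15390) - 15664) = √(172/(-13670) - 15664) = √(172*(-1/13670) - 15664) = √(-86/6835 - 15664) = √(-107063526/6835) = I*√731779200210/6835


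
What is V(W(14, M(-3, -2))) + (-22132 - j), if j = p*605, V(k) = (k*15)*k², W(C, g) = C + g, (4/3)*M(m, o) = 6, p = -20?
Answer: 679539/8 ≈ 84942.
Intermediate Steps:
M(m, o) = 9/2 (M(m, o) = (¾)*6 = 9/2)
V(k) = 15*k³ (V(k) = (15*k)*k² = 15*k³)
j = -12100 (j = -20*605 = -12100)
V(W(14, M(-3, -2))) + (-22132 - j) = 15*(14 + 9/2)³ + (-22132 - 1*(-12100)) = 15*(37/2)³ + (-22132 + 12100) = 15*(50653/8) - 10032 = 759795/8 - 10032 = 679539/8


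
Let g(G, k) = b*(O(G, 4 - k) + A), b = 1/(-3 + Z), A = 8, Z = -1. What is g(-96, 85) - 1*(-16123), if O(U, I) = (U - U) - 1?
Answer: 64485/4 ≈ 16121.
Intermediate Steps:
O(U, I) = -1 (O(U, I) = 0 - 1 = -1)
b = -1/4 (b = 1/(-3 - 1) = 1/(-4) = -1/4 ≈ -0.25000)
g(G, k) = -7/4 (g(G, k) = -(-1 + 8)/4 = -1/4*7 = -7/4)
g(-96, 85) - 1*(-16123) = -7/4 - 1*(-16123) = -7/4 + 16123 = 64485/4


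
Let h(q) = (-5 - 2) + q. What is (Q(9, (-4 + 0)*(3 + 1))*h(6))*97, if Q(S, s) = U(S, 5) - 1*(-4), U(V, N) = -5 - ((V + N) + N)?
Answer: 1940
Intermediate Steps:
h(q) = -7 + q
U(V, N) = -5 - V - 2*N (U(V, N) = -5 - ((N + V) + N) = -5 - (V + 2*N) = -5 + (-V - 2*N) = -5 - V - 2*N)
Q(S, s) = -11 - S (Q(S, s) = (-5 - S - 2*5) - 1*(-4) = (-5 - S - 10) + 4 = (-15 - S) + 4 = -11 - S)
(Q(9, (-4 + 0)*(3 + 1))*h(6))*97 = ((-11 - 1*9)*(-7 + 6))*97 = ((-11 - 9)*(-1))*97 = -20*(-1)*97 = 20*97 = 1940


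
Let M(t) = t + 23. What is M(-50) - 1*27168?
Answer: -27195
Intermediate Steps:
M(t) = 23 + t
M(-50) - 1*27168 = (23 - 50) - 1*27168 = -27 - 27168 = -27195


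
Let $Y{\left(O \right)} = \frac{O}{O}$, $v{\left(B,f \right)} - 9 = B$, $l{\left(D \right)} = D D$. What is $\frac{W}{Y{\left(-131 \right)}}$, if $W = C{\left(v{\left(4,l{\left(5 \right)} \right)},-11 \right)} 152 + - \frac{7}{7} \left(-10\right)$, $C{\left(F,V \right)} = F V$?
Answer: $-21726$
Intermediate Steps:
$l{\left(D \right)} = D^{2}$
$v{\left(B,f \right)} = 9 + B$
$W = -21726$ ($W = \left(9 + 4\right) \left(-11\right) 152 + - \frac{7}{7} \left(-10\right) = 13 \left(-11\right) 152 + \left(-7\right) \frac{1}{7} \left(-10\right) = \left(-143\right) 152 - -10 = -21736 + 10 = -21726$)
$Y{\left(O \right)} = 1$
$\frac{W}{Y{\left(-131 \right)}} = - \frac{21726}{1} = \left(-21726\right) 1 = -21726$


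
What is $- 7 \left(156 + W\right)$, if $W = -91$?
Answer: $-455$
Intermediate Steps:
$- 7 \left(156 + W\right) = - 7 \left(156 - 91\right) = \left(-7\right) 65 = -455$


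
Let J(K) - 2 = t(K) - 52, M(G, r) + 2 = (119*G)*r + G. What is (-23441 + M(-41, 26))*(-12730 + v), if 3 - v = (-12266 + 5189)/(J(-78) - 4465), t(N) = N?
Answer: 2929696139848/1531 ≈ 1.9136e+9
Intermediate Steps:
M(G, r) = -2 + G + 119*G*r (M(G, r) = -2 + ((119*G)*r + G) = -2 + (119*G*r + G) = -2 + (G + 119*G*r) = -2 + G + 119*G*r)
J(K) = -50 + K (J(K) = 2 + (K - 52) = 2 + (-52 + K) = -50 + K)
v = 2234/1531 (v = 3 - (-12266 + 5189)/((-50 - 78) - 4465) = 3 - (-7077)/(-128 - 4465) = 3 - (-7077)/(-4593) = 3 - (-7077)*(-1)/4593 = 3 - 1*2359/1531 = 3 - 2359/1531 = 2234/1531 ≈ 1.4592)
(-23441 + M(-41, 26))*(-12730 + v) = (-23441 + (-2 - 41 + 119*(-41)*26))*(-12730 + 2234/1531) = (-23441 + (-2 - 41 - 126854))*(-19487396/1531) = (-23441 - 126897)*(-19487396/1531) = -150338*(-19487396/1531) = 2929696139848/1531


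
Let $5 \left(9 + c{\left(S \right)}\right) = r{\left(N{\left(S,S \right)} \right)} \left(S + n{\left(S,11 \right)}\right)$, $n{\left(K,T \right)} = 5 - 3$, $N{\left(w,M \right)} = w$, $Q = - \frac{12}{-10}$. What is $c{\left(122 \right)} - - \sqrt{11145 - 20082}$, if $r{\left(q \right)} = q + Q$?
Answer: $\frac{76159}{25} + 3 i \sqrt{993} \approx 3046.4 + 94.536 i$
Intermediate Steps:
$Q = \frac{6}{5}$ ($Q = \left(-12\right) \left(- \frac{1}{10}\right) = \frac{6}{5} \approx 1.2$)
$r{\left(q \right)} = \frac{6}{5} + q$ ($r{\left(q \right)} = q + \frac{6}{5} = \frac{6}{5} + q$)
$n{\left(K,T \right)} = 2$
$c{\left(S \right)} = -9 + \frac{\left(2 + S\right) \left(\frac{6}{5} + S\right)}{5}$ ($c{\left(S \right)} = -9 + \frac{\left(\frac{6}{5} + S\right) \left(S + 2\right)}{5} = -9 + \frac{\left(\frac{6}{5} + S\right) \left(2 + S\right)}{5} = -9 + \frac{\left(2 + S\right) \left(\frac{6}{5} + S\right)}{5}$)
$c{\left(122 \right)} - - \sqrt{11145 - 20082} = \left(- \frac{213}{25} + \frac{122^{2}}{5} + \frac{16}{25} \cdot 122\right) - - \sqrt{11145 - 20082} = \left(- \frac{213}{25} + \frac{1}{5} \cdot 14884 + \frac{1952}{25}\right) - - \sqrt{-8937} = \left(- \frac{213}{25} + \frac{14884}{5} + \frac{1952}{25}\right) - - 3 i \sqrt{993} = \frac{76159}{25} - - 3 i \sqrt{993} = \frac{76159}{25} + 3 i \sqrt{993}$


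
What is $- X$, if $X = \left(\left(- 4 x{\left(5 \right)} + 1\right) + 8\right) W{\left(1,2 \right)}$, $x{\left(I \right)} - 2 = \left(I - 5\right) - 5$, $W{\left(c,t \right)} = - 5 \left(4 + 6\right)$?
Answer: $1050$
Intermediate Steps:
$W{\left(c,t \right)} = -50$ ($W{\left(c,t \right)} = \left(-5\right) 10 = -50$)
$x{\left(I \right)} = -8 + I$ ($x{\left(I \right)} = 2 + \left(\left(I - 5\right) - 5\right) = 2 + \left(\left(-5 + I\right) - 5\right) = 2 + \left(-10 + I\right) = -8 + I$)
$X = -1050$ ($X = \left(\left(- 4 \left(-8 + 5\right) + 1\right) + 8\right) \left(-50\right) = \left(\left(\left(-4\right) \left(-3\right) + 1\right) + 8\right) \left(-50\right) = \left(\left(12 + 1\right) + 8\right) \left(-50\right) = \left(13 + 8\right) \left(-50\right) = 21 \left(-50\right) = -1050$)
$- X = \left(-1\right) \left(-1050\right) = 1050$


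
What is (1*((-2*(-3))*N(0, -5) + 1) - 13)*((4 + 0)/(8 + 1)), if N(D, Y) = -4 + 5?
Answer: -8/3 ≈ -2.6667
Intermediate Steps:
N(D, Y) = 1
(1*((-2*(-3))*N(0, -5) + 1) - 13)*((4 + 0)/(8 + 1)) = (1*(-2*(-3)*1 + 1) - 13)*((4 + 0)/(8 + 1)) = (1*(6*1 + 1) - 13)*(4/9) = (1*(6 + 1) - 13)*(4*(1/9)) = (1*7 - 13)*(4/9) = (7 - 13)*(4/9) = -6*4/9 = -8/3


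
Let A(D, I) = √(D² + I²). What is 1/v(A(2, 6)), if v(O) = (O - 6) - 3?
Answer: -9/41 - 2*√10/41 ≈ -0.37377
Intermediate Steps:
v(O) = -9 + O (v(O) = (-6 + O) - 3 = -9 + O)
1/v(A(2, 6)) = 1/(-9 + √(2² + 6²)) = 1/(-9 + √(4 + 36)) = 1/(-9 + √40) = 1/(-9 + 2*√10)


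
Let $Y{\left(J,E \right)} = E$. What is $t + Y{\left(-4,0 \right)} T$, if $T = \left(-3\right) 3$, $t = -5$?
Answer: $-5$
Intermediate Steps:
$T = -9$
$t + Y{\left(-4,0 \right)} T = -5 + 0 \left(-9\right) = -5 + 0 = -5$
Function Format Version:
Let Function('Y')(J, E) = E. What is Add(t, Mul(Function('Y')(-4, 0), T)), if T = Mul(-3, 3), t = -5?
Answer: -5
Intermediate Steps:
T = -9
Add(t, Mul(Function('Y')(-4, 0), T)) = Add(-5, Mul(0, -9)) = Add(-5, 0) = -5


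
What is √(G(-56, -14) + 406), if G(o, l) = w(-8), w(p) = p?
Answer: √398 ≈ 19.950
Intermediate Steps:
G(o, l) = -8
√(G(-56, -14) + 406) = √(-8 + 406) = √398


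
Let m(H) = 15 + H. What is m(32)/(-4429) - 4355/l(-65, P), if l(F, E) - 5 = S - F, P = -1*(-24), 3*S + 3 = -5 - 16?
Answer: -19291209/274598 ≈ -70.253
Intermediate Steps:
S = -8 (S = -1 + (-5 - 16)/3 = -1 + (⅓)*(-21) = -1 - 7 = -8)
P = 24
l(F, E) = -3 - F (l(F, E) = 5 + (-8 - F) = -3 - F)
m(32)/(-4429) - 4355/l(-65, P) = (15 + 32)/(-4429) - 4355/(-3 - 1*(-65)) = 47*(-1/4429) - 4355/(-3 + 65) = -47/4429 - 4355/62 = -19291209/274598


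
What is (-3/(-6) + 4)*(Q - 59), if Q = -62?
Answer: -1089/2 ≈ -544.50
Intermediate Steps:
(-3/(-6) + 4)*(Q - 59) = (-3/(-6) + 4)*(-62 - 59) = (-3*(-⅙) + 4)*(-121) = (½ + 4)*(-121) = (9/2)*(-121) = -1089/2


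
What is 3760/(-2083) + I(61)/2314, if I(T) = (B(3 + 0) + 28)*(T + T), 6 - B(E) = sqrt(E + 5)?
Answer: -30178/2410031 - 122*sqrt(2)/1157 ≈ -0.16164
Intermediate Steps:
B(E) = 6 - sqrt(5 + E) (B(E) = 6 - sqrt(E + 5) = 6 - sqrt(5 + E))
I(T) = 2*T*(34 - 2*sqrt(2)) (I(T) = ((6 - sqrt(5 + (3 + 0))) + 28)*(T + T) = ((6 - sqrt(5 + 3)) + 28)*(2*T) = ((6 - sqrt(8)) + 28)*(2*T) = ((6 - 2*sqrt(2)) + 28)*(2*T) = (34 - 2*sqrt(2))*(2*T) = 2*T*(34 - 2*sqrt(2)))
3760/(-2083) + I(61)/2314 = 3760/(-2083) + (4*61*(17 - sqrt(2)))/2314 = 3760*(-1/2083) + (4148 - 244*sqrt(2))*(1/2314) = -3760/2083 + (2074/1157 - 122*sqrt(2)/1157) = -30178/2410031 - 122*sqrt(2)/1157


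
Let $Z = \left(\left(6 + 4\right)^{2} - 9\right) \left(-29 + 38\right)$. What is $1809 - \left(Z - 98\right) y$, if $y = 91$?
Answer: $-63802$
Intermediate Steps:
$Z = 819$ ($Z = \left(10^{2} - 9\right) 9 = \left(100 - 9\right) 9 = 91 \cdot 9 = 819$)
$1809 - \left(Z - 98\right) y = 1809 - \left(819 - 98\right) 91 = 1809 - 721 \cdot 91 = 1809 - 65611 = -63802$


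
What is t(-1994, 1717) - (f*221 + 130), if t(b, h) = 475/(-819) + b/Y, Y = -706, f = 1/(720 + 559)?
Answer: -47303811365/369767853 ≈ -127.93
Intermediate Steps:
f = 1/1279 ≈ 0.00078186
t(b, h) = -475/819 - b/706 (t(b, h) = 475/(-819) + b/(-706) = 475*(-1/819) + b*(-1/706) = -475/819 - b/706)
t(-1994, 1717) - (f*221 + 130) = (-475/819 - 1/706*(-1994)) - ((1/1279)*221 + 130) = (-475/819 + 997/353) - (221/1279 + 130) = 648868/289107 - 1*166491/1279 = 648868/289107 - 166491/1279 = -47303811365/369767853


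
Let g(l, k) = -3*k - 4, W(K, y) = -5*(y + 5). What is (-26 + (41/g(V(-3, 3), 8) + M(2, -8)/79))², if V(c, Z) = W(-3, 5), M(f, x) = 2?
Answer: 3683883025/4892944 ≈ 752.90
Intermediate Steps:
W(K, y) = -25 - 5*y (W(K, y) = -5*(5 + y) = -25 - 5*y)
V(c, Z) = -50 (V(c, Z) = -25 - 5*5 = -25 - 25 = -50)
g(l, k) = -4 - 3*k
(-26 + (41/g(V(-3, 3), 8) + M(2, -8)/79))² = (-26 + (41/(-4 - 3*8) + 2/79))² = (-26 + (41/(-4 - 24) + 2*(1/79)))² = (-26 + (41/(-28) + 2/79))² = (-26 + (41*(-1/28) + 2/79))² = (-26 + (-41/28 + 2/79))² = (-26 - 3183/2212)² = (-60695/2212)² = 3683883025/4892944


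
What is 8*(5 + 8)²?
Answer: 1352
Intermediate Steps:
8*(5 + 8)² = 8*13² = 8*169 = 1352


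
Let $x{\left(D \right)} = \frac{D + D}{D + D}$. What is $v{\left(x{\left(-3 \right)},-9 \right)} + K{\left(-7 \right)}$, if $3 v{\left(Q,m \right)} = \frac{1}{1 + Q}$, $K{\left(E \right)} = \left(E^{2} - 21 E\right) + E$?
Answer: $\frac{1135}{6} \approx 189.17$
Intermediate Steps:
$x{\left(D \right)} = 1$ ($x{\left(D \right)} = \frac{2 D}{2 D} = 2 D \frac{1}{2 D} = 1$)
$K{\left(E \right)} = E^{2} - 20 E$
$v{\left(Q,m \right)} = \frac{1}{3 \left(1 + Q\right)}$
$v{\left(x{\left(-3 \right)},-9 \right)} + K{\left(-7 \right)} = \frac{1}{3 \left(1 + 1\right)} - 7 \left(-20 - 7\right) = \frac{1}{3 \cdot 2} - -189 = \frac{1}{3} \cdot \frac{1}{2} + 189 = \frac{1}{6} + 189 = \frac{1135}{6}$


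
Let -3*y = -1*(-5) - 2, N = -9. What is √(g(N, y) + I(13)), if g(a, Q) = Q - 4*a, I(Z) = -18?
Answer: √17 ≈ 4.1231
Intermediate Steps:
y = -1 (y = -(-1*(-5) - 2)/3 = -(5 - 2)/3 = -⅓*3 = -1)
g(a, Q) = Q - 4*a
√(g(N, y) + I(13)) = √((-1 - 4*(-9)) - 18) = √((-1 + 36) - 18) = √(35 - 18) = √17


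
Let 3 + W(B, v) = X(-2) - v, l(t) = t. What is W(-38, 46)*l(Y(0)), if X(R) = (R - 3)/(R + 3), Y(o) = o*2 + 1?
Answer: -54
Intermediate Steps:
Y(o) = 1 + 2*o (Y(o) = 2*o + 1 = 1 + 2*o)
X(R) = (-3 + R)/(3 + R)
W(B, v) = -8 - v (W(B, v) = -3 + ((-3 - 2)/(3 - 2) - v) = -3 + (-5/1 - v) = -3 + (1*(-5) - v) = -3 + (-5 - v) = -8 - v)
W(-38, 46)*l(Y(0)) = (-8 - 1*46)*(1 + 2*0) = (-8 - 46)*(1 + 0) = -54*1 = -54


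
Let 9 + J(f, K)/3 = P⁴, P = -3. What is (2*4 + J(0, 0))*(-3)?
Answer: -672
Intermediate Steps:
J(f, K) = 216 (J(f, K) = -27 + 3*(-3)⁴ = -27 + 3*81 = -27 + 243 = 216)
(2*4 + J(0, 0))*(-3) = (2*4 + 216)*(-3) = (8 + 216)*(-3) = 224*(-3) = -672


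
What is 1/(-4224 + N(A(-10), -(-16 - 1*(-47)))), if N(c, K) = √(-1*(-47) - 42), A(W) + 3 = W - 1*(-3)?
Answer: -4224/17842171 - √5/17842171 ≈ -0.00023687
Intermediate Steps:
A(W) = W (A(W) = -3 + (W - 1*(-3)) = -3 + (W + 3) = -3 + (3 + W) = W)
N(c, K) = √5 (N(c, K) = √(47 - 42) = √5)
1/(-4224 + N(A(-10), -(-16 - 1*(-47)))) = 1/(-4224 + √5)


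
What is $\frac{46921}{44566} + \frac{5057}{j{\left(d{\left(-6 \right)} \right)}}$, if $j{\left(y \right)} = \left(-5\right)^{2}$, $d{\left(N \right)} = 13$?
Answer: $\frac{226543287}{1114150} \approx 203.33$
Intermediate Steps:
$j{\left(y \right)} = 25$
$\frac{46921}{44566} + \frac{5057}{j{\left(d{\left(-6 \right)} \right)}} = \frac{46921}{44566} + \frac{5057}{25} = \frac{226543287}{1114150}$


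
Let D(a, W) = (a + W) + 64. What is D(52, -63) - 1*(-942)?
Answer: 995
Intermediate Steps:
D(a, W) = 64 + W + a (D(a, W) = (W + a) + 64 = 64 + W + a)
D(52, -63) - 1*(-942) = (64 - 63 + 52) - 1*(-942) = 53 + 942 = 995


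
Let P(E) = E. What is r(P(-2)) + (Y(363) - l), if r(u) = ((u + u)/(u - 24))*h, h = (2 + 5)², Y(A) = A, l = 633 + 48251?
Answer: -630675/13 ≈ -48513.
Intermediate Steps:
l = 48884
h = 49 (h = 7² = 49)
r(u) = 98*u/(-24 + u) (r(u) = ((u + u)/(u - 24))*49 = ((2*u)/(-24 + u))*49 = (2*u/(-24 + u))*49 = 98*u/(-24 + u))
r(P(-2)) + (Y(363) - l) = 98*(-2)/(-24 - 2) + (363 - 1*48884) = 98*(-2)/(-26) + (363 - 48884) = 98*(-2)*(-1/26) - 48521 = 98/13 - 48521 = -630675/13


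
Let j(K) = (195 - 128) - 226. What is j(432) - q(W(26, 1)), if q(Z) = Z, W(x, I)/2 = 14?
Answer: -187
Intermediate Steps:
j(K) = -159 (j(K) = 67 - 226 = -159)
W(x, I) = 28 (W(x, I) = 2*14 = 28)
j(432) - q(W(26, 1)) = -159 - 1*28 = -159 - 28 = -187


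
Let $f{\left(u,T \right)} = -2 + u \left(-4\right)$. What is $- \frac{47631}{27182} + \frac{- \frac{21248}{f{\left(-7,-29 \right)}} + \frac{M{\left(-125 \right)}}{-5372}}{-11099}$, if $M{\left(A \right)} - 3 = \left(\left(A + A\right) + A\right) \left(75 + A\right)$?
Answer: $- \frac{17680645956595}{10534516802524} \approx -1.6784$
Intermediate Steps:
$M{\left(A \right)} = 3 + 3 A \left(75 + A\right)$ ($M{\left(A \right)} = 3 + \left(\left(A + A\right) + A\right) \left(75 + A\right) = 3 + \left(2 A + A\right) \left(75 + A\right) = 3 + 3 A \left(75 + A\right)$)
$f{\left(u,T \right)} = -2 - 4 u$
$- \frac{47631}{27182} + \frac{- \frac{21248}{f{\left(-7,-29 \right)}} + \frac{M{\left(-125 \right)}}{-5372}}{-11099} = - \frac{47631}{27182} + \frac{- \frac{21248}{-2 - -28} + \frac{3 + 3 \left(-125\right)^{2} + 225 \left(-125\right)}{-5372}}{-11099} = \left(-47631\right) \frac{1}{27182} + \left(- \frac{21248}{-2 + 28} + \left(3 + 3 \cdot 15625 - 28125\right) \left(- \frac{1}{5372}\right)\right) \left(- \frac{1}{11099}\right) = - \frac{47631}{27182} + \left(- \frac{21248}{26} + \left(3 + 46875 - 28125\right) \left(- \frac{1}{5372}\right)\right) \left(- \frac{1}{11099}\right) = - \frac{47631}{27182} + \left(\left(-21248\right) \frac{1}{26} + 18753 \left(- \frac{1}{5372}\right)\right) \left(- \frac{1}{11099}\right) = - \frac{47631}{27182} + \left(- \frac{10624}{13} - \frac{18753}{5372}\right) \left(- \frac{1}{11099}\right) = - \frac{47631}{27182} - - \frac{57315917}{775109764} = - \frac{47631}{27182} + \frac{57315917}{775109764} = - \frac{17680645956595}{10534516802524}$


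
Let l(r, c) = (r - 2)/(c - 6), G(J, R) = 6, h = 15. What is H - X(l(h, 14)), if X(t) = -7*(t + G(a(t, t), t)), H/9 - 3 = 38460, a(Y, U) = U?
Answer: 2769763/8 ≈ 3.4622e+5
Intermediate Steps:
H = 346167 (H = 27 + 9*38460 = 27 + 346140 = 346167)
l(r, c) = (-2 + r)/(-6 + c)
X(t) = -42 - 7*t (X(t) = -7*(t + 6) = -7*(6 + t) = -42 - 7*t)
H - X(l(h, 14)) = 346167 - (-42 - 7*(-2 + 15)/(-6 + 14)) = 346167 - (-42 - 7*13/8) = 346167 - (-42 - 91/8) = 346167 - 1*(-427/8) = 346167 + 427/8 = 2769763/8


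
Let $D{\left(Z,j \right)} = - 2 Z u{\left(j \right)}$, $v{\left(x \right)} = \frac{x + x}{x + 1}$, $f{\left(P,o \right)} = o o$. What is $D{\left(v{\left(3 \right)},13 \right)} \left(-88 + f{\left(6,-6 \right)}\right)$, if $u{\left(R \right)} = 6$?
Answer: $936$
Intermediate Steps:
$f{\left(P,o \right)} = o^{2}$
$v{\left(x \right)} = \frac{2 x}{1 + x}$
$D{\left(Z,j \right)} = - 12 Z$ ($D{\left(Z,j \right)} = - 2 Z 6 = - 12 Z$)
$D{\left(v{\left(3 \right)},13 \right)} \left(-88 + f{\left(6,-6 \right)}\right) = - 12 \cdot 2 \cdot 3 \frac{1}{1 + 3} \left(-88 + \left(-6\right)^{2}\right) = - 12 \cdot 2 \cdot 3 \cdot \frac{1}{4} \left(-88 + 36\right) = - 12 \cdot 2 \cdot 3 \cdot \frac{1}{4} \left(-52\right) = \left(-12\right) \frac{3}{2} \left(-52\right) = \left(-18\right) \left(-52\right) = 936$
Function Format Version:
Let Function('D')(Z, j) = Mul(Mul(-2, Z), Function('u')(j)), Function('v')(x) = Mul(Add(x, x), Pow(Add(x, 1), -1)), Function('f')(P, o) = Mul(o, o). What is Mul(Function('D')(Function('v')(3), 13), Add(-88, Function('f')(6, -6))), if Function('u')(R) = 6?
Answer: 936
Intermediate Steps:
Function('f')(P, o) = Pow(o, 2)
Function('v')(x) = Mul(2, x, Pow(Add(1, x), -1)) (Function('v')(x) = Mul(Mul(2, x), Pow(Add(1, x), -1)) = Mul(2, x, Pow(Add(1, x), -1)))
Function('D')(Z, j) = Mul(-12, Z) (Function('D')(Z, j) = Mul(Mul(-2, Z), 6) = Mul(-12, Z))
Mul(Function('D')(Function('v')(3), 13), Add(-88, Function('f')(6, -6))) = Mul(Mul(-12, Mul(2, 3, Pow(Add(1, 3), -1))), Add(-88, Pow(-6, 2))) = Mul(Mul(-12, Mul(2, 3, Pow(4, -1))), Add(-88, 36)) = Mul(Mul(-12, Mul(2, 3, Rational(1, 4))), -52) = Mul(Mul(-12, Rational(3, 2)), -52) = Mul(-18, -52) = 936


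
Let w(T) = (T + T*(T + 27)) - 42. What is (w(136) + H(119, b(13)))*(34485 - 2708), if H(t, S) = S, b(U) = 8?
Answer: 707673790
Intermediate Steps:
w(T) = -42 + T + T*(27 + T) (w(T) = (T + T*(27 + T)) - 42 = -42 + T + T*(27 + T))
(w(136) + H(119, b(13)))*(34485 - 2708) = ((-42 + 136**2 + 28*136) + 8)*(34485 - 2708) = ((-42 + 18496 + 3808) + 8)*31777 = (22262 + 8)*31777 = 22270*31777 = 707673790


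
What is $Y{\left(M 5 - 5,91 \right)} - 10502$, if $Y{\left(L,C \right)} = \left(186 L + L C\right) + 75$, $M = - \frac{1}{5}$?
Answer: $-12089$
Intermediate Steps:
$M = - \frac{1}{5}$ ($M = \left(-1\right) \frac{1}{5} = - \frac{1}{5} \approx -0.2$)
$Y{\left(L,C \right)} = 75 + 186 L + C L$ ($Y{\left(L,C \right)} = \left(186 L + C L\right) + 75 = 75 + 186 L + C L$)
$Y{\left(M 5 - 5,91 \right)} - 10502 = \left(75 + 186 \left(\left(- \frac{1}{5}\right) 5 - 5\right) + 91 \left(\left(- \frac{1}{5}\right) 5 - 5\right)\right) - 10502 = \left(75 + 186 \left(-1 - 5\right) + 91 \left(-1 - 5\right)\right) - 10502 = \left(75 + 186 \left(-6\right) + 91 \left(-6\right)\right) - 10502 = \left(75 - 1116 - 546\right) - 10502 = -1587 - 10502 = -12089$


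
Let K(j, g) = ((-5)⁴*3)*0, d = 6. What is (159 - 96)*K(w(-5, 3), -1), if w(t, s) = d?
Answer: 0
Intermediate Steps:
w(t, s) = 6
K(j, g) = 0 (K(j, g) = (625*3)*0 = 1875*0 = 0)
(159 - 96)*K(w(-5, 3), -1) = (159 - 96)*0 = 63*0 = 0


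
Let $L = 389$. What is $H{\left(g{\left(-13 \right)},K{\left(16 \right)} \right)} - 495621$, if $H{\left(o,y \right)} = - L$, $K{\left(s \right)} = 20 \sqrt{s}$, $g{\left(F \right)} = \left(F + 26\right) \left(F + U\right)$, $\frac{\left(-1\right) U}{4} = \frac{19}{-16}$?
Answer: $-496010$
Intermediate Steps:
$U = \frac{19}{4}$ ($U = - 4 \frac{19}{-16} = - 4 \cdot 19 \left(- \frac{1}{16}\right) = \left(-4\right) \left(- \frac{19}{16}\right) = \frac{19}{4} \approx 4.75$)
$g{\left(F \right)} = \left(26 + F\right) \left(\frac{19}{4} + F\right)$ ($g{\left(F \right)} = \left(F + 26\right) \left(F + \frac{19}{4}\right) = \left(26 + F\right) \left(\frac{19}{4} + F\right)$)
$H{\left(o,y \right)} = -389$ ($H{\left(o,y \right)} = \left(-1\right) 389 = -389$)
$H{\left(g{\left(-13 \right)},K{\left(16 \right)} \right)} - 495621 = -389 - 495621 = -496010$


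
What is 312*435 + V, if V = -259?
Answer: 135461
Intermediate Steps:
312*435 + V = 312*435 - 259 = 135720 - 259 = 135461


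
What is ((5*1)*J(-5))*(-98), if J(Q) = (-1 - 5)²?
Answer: -17640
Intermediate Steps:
J(Q) = 36 (J(Q) = (-6)² = 36)
((5*1)*J(-5))*(-98) = ((5*1)*36)*(-98) = (5*36)*(-98) = 180*(-98) = -17640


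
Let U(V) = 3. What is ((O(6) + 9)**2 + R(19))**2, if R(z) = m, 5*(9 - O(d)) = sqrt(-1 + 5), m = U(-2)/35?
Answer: 2940133729/30625 ≈ 96004.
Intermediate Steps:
m = 3/35 ≈ 0.085714
O(d) = 43/5 (O(d) = 9 - sqrt(-1 + 5)/5 = 9 - sqrt(4)/5 = 9 - 1/5*2 = 9 - 2/5 = 43/5)
R(z) = 3/35
((O(6) + 9)**2 + R(19))**2 = ((43/5 + 9)**2 + 3/35)**2 = ((88/5)**2 + 3/35)**2 = (7744/25 + 3/35)**2 = (54223/175)**2 = 2940133729/30625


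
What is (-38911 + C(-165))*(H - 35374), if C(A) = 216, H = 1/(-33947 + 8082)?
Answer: 7080786526629/5173 ≈ 1.3688e+9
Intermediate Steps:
H = -1/25865 (H = 1/(-25865) = -1/25865 ≈ -3.8662e-5)
(-38911 + C(-165))*(H - 35374) = (-38911 + 216)*(-1/25865 - 35374) = -38695*(-914948511/25865) = 7080786526629/5173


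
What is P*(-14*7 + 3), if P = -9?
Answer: 855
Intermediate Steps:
P*(-14*7 + 3) = -9*(-14*7 + 3) = -9*(-98 + 3) = -9*(-95) = 855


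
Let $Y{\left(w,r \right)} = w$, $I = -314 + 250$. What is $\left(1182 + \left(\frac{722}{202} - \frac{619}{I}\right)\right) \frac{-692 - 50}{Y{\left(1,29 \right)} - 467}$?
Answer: $\frac{2866372341}{1506112} \approx 1903.2$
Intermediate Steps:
$I = -64$
$\left(1182 + \left(\frac{722}{202} - \frac{619}{I}\right)\right) \frac{-692 - 50}{Y{\left(1,29 \right)} - 467} = \left(1182 + \left(\frac{722}{202} - \frac{619}{-64}\right)\right) \frac{-692 - 50}{1 - 467} = \left(1182 + \left(722 \cdot \frac{1}{202} - - \frac{619}{64}\right)\right) \left(- \frac{742}{-466}\right) = \left(1182 + \left(\frac{361}{101} + \frac{619}{64}\right)\right) \left(\left(-742\right) \left(- \frac{1}{466}\right)\right) = \left(1182 + \frac{85623}{6464}\right) \frac{371}{233} = \frac{7726071}{6464} \cdot \frac{371}{233} = \frac{2866372341}{1506112}$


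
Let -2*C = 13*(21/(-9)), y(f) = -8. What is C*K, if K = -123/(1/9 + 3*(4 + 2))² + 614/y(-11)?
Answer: -745884685/637656 ≈ -1169.7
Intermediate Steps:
K = -8196535/106276 (K = -123/(1/9 + 3*(4 + 2))² + 614/(-8) = -123/(⅑ + 3*6)² + 614*(-⅛) = -123/(⅑ + 18)² - 307/4 = -123/((163/9)²) - 307/4 = -123/26569/81 - 307/4 = -123*81/26569 - 307/4 = -9963/26569 - 307/4 = -8196535/106276 ≈ -77.125)
C = 91/6 (C = -13*21/(-9)/2 = -13*21*(-⅑)/2 = -13*(-7)/(2*3) = -½*(-91/3) = 91/6 ≈ 15.167)
C*K = (91/6)*(-8196535/106276) = -745884685/637656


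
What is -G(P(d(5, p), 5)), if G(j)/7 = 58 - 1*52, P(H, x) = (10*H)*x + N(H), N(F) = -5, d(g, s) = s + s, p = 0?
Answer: -42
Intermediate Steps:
d(g, s) = 2*s
P(H, x) = -5 + 10*H*x (P(H, x) = (10*H)*x - 5 = 10*H*x - 5 = -5 + 10*H*x)
G(j) = 42 (G(j) = 7*(58 - 1*52) = 7*(58 - 52) = 7*6 = 42)
-G(P(d(5, p), 5)) = -1*42 = -42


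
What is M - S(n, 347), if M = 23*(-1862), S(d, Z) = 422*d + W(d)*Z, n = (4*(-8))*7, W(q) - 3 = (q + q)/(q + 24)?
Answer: 1247093/25 ≈ 49884.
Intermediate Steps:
W(q) = 3 + 2*q/(24 + q) (W(q) = 3 + (q + q)/(q + 24) = 3 + (2*q)/(24 + q) = 3 + 2*q/(24 + q))
n = -224 (n = -32*7 = -224)
S(d, Z) = 422*d + Z*(72 + 5*d)/(24 + d) (S(d, Z) = 422*d + ((72 + 5*d)/(24 + d))*Z = 422*d + Z*(72 + 5*d)/(24 + d))
M = -42826
M - S(n, 347) = -42826 - (347*(72 + 5*(-224)) + 422*(-224)*(24 - 224))/(24 - 224) = -42826 - (347*(72 - 1120) + 422*(-224)*(-200))/(-200) = -42826 - (-1)*(347*(-1048) + 18905600)/200 = -42826 - (-1)*(-363656 + 18905600)/200 = -42826 - (-1)*18541944/200 = -42826 - 1*(-2317743/25) = -42826 + 2317743/25 = 1247093/25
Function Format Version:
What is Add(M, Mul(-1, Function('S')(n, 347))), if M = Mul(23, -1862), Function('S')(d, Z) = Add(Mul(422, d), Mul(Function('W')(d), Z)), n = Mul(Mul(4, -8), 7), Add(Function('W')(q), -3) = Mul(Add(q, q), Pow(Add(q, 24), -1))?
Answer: Rational(1247093, 25) ≈ 49884.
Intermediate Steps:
Function('W')(q) = Add(3, Mul(2, q, Pow(Add(24, q), -1))) (Function('W')(q) = Add(3, Mul(Add(q, q), Pow(Add(q, 24), -1))) = Add(3, Mul(Mul(2, q), Pow(Add(24, q), -1))) = Add(3, Mul(2, q, Pow(Add(24, q), -1))))
n = -224 (n = Mul(-32, 7) = -224)
Function('S')(d, Z) = Add(Mul(422, d), Mul(Z, Pow(Add(24, d), -1), Add(72, Mul(5, d)))) (Function('S')(d, Z) = Add(Mul(422, d), Mul(Mul(Pow(Add(24, d), -1), Add(72, Mul(5, d))), Z)) = Add(Mul(422, d), Mul(Z, Pow(Add(24, d), -1), Add(72, Mul(5, d)))))
M = -42826
Add(M, Mul(-1, Function('S')(n, 347))) = Add(-42826, Mul(-1, Mul(Pow(Add(24, -224), -1), Add(Mul(347, Add(72, Mul(5, -224))), Mul(422, -224, Add(24, -224)))))) = Add(-42826, Mul(-1, Mul(Pow(-200, -1), Add(Mul(347, Add(72, -1120)), Mul(422, -224, -200))))) = Add(-42826, Mul(-1, Mul(Rational(-1, 200), Add(Mul(347, -1048), 18905600)))) = Add(-42826, Mul(-1, Mul(Rational(-1, 200), Add(-363656, 18905600)))) = Add(-42826, Mul(-1, Mul(Rational(-1, 200), 18541944))) = Add(-42826, Mul(-1, Rational(-2317743, 25))) = Add(-42826, Rational(2317743, 25)) = Rational(1247093, 25)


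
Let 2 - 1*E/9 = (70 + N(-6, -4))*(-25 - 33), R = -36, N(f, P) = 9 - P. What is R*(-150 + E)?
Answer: -1554984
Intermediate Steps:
E = 43344 (E = 18 - 9*(70 + (9 - 1*(-4)))*(-25 - 33) = 18 - 9*(70 + (9 + 4))*(-58) = 18 - 9*(70 + 13)*(-58) = 18 - 747*(-58) = 18 - 9*(-4814) = 18 + 43326 = 43344)
R*(-150 + E) = -36*(-150 + 43344) = -36*43194 = -1554984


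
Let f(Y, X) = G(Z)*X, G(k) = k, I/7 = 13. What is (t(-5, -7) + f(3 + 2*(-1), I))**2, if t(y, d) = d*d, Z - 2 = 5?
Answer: 470596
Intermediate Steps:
I = 91 (I = 7*13 = 91)
Z = 7 (Z = 2 + 5 = 7)
f(Y, X) = 7*X
t(y, d) = d**2
(t(-5, -7) + f(3 + 2*(-1), I))**2 = ((-7)**2 + 7*91)**2 = (49 + 637)**2 = 686**2 = 470596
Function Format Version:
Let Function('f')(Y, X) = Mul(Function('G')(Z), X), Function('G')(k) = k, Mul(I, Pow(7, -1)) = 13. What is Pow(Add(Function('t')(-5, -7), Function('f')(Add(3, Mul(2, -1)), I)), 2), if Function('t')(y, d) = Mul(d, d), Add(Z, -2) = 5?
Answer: 470596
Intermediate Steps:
I = 91 (I = Mul(7, 13) = 91)
Z = 7 (Z = Add(2, 5) = 7)
Function('f')(Y, X) = Mul(7, X)
Function('t')(y, d) = Pow(d, 2)
Pow(Add(Function('t')(-5, -7), Function('f')(Add(3, Mul(2, -1)), I)), 2) = Pow(Add(Pow(-7, 2), Mul(7, 91)), 2) = Pow(Add(49, 637), 2) = Pow(686, 2) = 470596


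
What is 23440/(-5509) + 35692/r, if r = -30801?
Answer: -918602668/169682709 ≈ -5.4137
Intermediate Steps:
23440/(-5509) + 35692/r = 23440/(-5509) + 35692/(-30801) = 23440*(-1/5509) + 35692*(-1/30801) = -23440/5509 - 35692/30801 = -918602668/169682709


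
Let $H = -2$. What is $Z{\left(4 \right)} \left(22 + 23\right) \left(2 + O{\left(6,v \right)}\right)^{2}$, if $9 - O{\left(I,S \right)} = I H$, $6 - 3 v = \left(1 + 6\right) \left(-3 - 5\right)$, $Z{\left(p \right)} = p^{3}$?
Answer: $1523520$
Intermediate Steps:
$v = \frac{62}{3}$ ($v = 2 - \frac{\left(1 + 6\right) \left(-3 - 5\right)}{3} = 2 - \frac{7 \left(-8\right)}{3} = 2 - - \frac{56}{3} = 2 + \frac{56}{3} = \frac{62}{3} \approx 20.667$)
$O{\left(I,S \right)} = 9 + 2 I$ ($O{\left(I,S \right)} = 9 - I \left(-2\right) = 9 - - 2 I = 9 + 2 I$)
$Z{\left(4 \right)} \left(22 + 23\right) \left(2 + O{\left(6,v \right)}\right)^{2} = 4^{3} \left(22 + 23\right) \left(2 + \left(9 + 2 \cdot 6\right)\right)^{2} = 64 \cdot 45 \left(2 + \left(9 + 12\right)\right)^{2} = 2880 \left(2 + 21\right)^{2} = 2880 \cdot 23^{2} = 2880 \cdot 529 = 1523520$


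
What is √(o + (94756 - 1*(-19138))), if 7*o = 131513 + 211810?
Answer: 13*√47243/7 ≈ 403.66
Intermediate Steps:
o = 343323/7 (o = (131513 + 211810)/7 = (⅐)*343323 = 343323/7 ≈ 49046.)
√(o + (94756 - 1*(-19138))) = √(343323/7 + (94756 - 1*(-19138))) = √(343323/7 + (94756 + 19138)) = √(343323/7 + 113894) = √(1140581/7) = 13*√47243/7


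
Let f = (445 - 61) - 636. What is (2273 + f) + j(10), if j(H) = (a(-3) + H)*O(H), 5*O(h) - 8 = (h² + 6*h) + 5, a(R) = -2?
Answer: 11489/5 ≈ 2297.8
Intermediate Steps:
f = -252 (f = 384 - 636 = -252)
O(h) = 13/5 + h²/5 + 6*h/5 (O(h) = 8/5 + ((h² + 6*h) + 5)/5 = 8/5 + (5 + h² + 6*h)/5 = 8/5 + (1 + h²/5 + 6*h/5) = 13/5 + h²/5 + 6*h/5)
j(H) = (-2 + H)*(13/5 + H²/5 + 6*H/5)
(2273 + f) + j(10) = (2273 - 252) + (-2 + 10)*(13 + 10² + 6*10)/5 = 2021 + (⅕)*8*(13 + 100 + 60) = 2021 + (⅕)*8*173 = 2021 + 1384/5 = 11489/5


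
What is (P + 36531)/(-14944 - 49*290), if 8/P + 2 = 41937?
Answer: -1531927493/1222572990 ≈ -1.2530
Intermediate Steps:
P = 8/41935 (P = 8/(-2 + 41937) = 8/41935 ≈ 0.00019077)
(P + 36531)/(-14944 - 49*290) = (8/41935 + 36531)/(-14944 - 49*290) = 1531927493/(41935*(-14944 - 14210)) = (1531927493/41935)/(-29154) = (1531927493/41935)*(-1/29154) = -1531927493/1222572990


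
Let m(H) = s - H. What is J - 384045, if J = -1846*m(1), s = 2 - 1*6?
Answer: -374815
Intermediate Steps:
s = -4 (s = 2 - 6 = -4)
m(H) = -4 - H
J = 9230 (J = -1846*(-4 - 1*1) = -1846*(-4 - 1) = -1846*(-5) = 9230)
J - 384045 = 9230 - 384045 = -374815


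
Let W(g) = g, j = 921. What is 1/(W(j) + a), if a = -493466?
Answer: -1/492545 ≈ -2.0303e-6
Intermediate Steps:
1/(W(j) + a) = 1/(921 - 493466) = 1/(-492545) = -1/492545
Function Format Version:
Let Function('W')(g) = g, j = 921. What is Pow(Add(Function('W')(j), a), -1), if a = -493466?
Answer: Rational(-1, 492545) ≈ -2.0303e-6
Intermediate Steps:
Pow(Add(Function('W')(j), a), -1) = Pow(Add(921, -493466), -1) = Pow(-492545, -1) = Rational(-1, 492545)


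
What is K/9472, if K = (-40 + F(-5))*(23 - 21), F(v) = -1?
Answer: -41/4736 ≈ -0.0086571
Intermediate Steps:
K = -82 (K = (-40 - 1)*(23 - 21) = -41*2 = -82)
K/9472 = -82/9472 = -82*1/9472 = -41/4736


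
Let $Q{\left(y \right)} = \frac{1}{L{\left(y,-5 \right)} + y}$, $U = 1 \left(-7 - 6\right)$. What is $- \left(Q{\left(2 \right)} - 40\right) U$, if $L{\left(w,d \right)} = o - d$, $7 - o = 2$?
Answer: $- \frac{6227}{12} \approx -518.92$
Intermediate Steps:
$o = 5$ ($o = 7 - 2 = 5$)
$L{\left(w,d \right)} = 5 - d$
$U = -13$ ($U = 1 \left(-13\right) = -13$)
$Q{\left(y \right)} = \frac{1}{10 + y}$ ($Q{\left(y \right)} = \frac{1}{\left(5 - -5\right) + y} = \frac{1}{\left(5 + 5\right) + y} = \frac{1}{10 + y}$)
$- \left(Q{\left(2 \right)} - 40\right) U = - \left(\frac{1}{10 + 2} - 40\right) \left(-13\right) = - \left(\frac{1}{12} - 40\right) \left(-13\right) = - \frac{\left(-479\right) \left(-13\right)}{12} = \left(-1\right) \frac{6227}{12} = - \frac{6227}{12}$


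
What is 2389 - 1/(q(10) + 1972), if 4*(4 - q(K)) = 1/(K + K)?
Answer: 377650651/158079 ≈ 2389.0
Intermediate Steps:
q(K) = 4 - 1/(8*K) (q(K) = 4 - 1/(4*(K + K)) = 4 - 1/(2*K)/4 = 4 - 1/(8*K))
2389 - 1/(q(10) + 1972) = 2389 - 1/((4 - ⅛/10) + 1972) = 2389 - 1/((4 - ⅛*⅒) + 1972) = 2389 - 1/((4 - 1/80) + 1972) = 2389 - 1/(319/80 + 1972) = 2389 - 1/158079/80 = 2389 - 1*80/158079 = 2389 - 80/158079 = 377650651/158079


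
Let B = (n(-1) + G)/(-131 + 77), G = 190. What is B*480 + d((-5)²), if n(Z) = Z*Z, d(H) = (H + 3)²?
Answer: -8224/9 ≈ -913.78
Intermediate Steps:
d(H) = (3 + H)²
n(Z) = Z²
B = -191/54 (B = ((-1)² + 190)/(-131 + 77) = (1 + 190)/(-54) = 191*(-1/54) = -191/54 ≈ -3.5370)
B*480 + d((-5)²) = -191/54*480 + (3 + (-5)²)² = -15280/9 + (3 + 25)² = -15280/9 + 28² = -15280/9 + 784 = -8224/9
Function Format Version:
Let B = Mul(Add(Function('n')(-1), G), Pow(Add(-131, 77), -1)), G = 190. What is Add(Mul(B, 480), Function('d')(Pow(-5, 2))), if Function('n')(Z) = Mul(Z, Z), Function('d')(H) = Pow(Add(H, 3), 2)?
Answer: Rational(-8224, 9) ≈ -913.78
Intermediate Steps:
Function('d')(H) = Pow(Add(3, H), 2)
Function('n')(Z) = Pow(Z, 2)
B = Rational(-191, 54) (B = Mul(Add(Pow(-1, 2), 190), Pow(Add(-131, 77), -1)) = Mul(Add(1, 190), Pow(-54, -1)) = Mul(191, Rational(-1, 54)) = Rational(-191, 54) ≈ -3.5370)
Add(Mul(B, 480), Function('d')(Pow(-5, 2))) = Add(Mul(Rational(-191, 54), 480), Pow(Add(3, Pow(-5, 2)), 2)) = Add(Rational(-15280, 9), Pow(Add(3, 25), 2)) = Add(Rational(-15280, 9), Pow(28, 2)) = Add(Rational(-15280, 9), 784) = Rational(-8224, 9)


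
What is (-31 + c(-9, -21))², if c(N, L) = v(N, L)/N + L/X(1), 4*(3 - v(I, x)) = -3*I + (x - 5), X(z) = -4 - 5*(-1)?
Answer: 3545689/1296 ≈ 2735.9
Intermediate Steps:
X(z) = 1 (X(z) = -4 + 5 = 1)
v(I, x) = 17/4 - x/4 + 3*I/4 (v(I, x) = 3 - (-3*I + (x - 5))/4 = 3 - (-3*I + (-5 + x))/4 = 3 - (-5 + x - 3*I)/4 = 3 + (5/4 - x/4 + 3*I/4) = 17/4 - x/4 + 3*I/4)
c(N, L) = L + (17/4 - L/4 + 3*N/4)/N (c(N, L) = (17/4 - L/4 + 3*N/4)/N + L/1 = (17/4 - L/4 + 3*N/4)/N + L*1 = (17/4 - L/4 + 3*N/4)/N + L = L + (17/4 - L/4 + 3*N/4)/N)
(-31 + c(-9, -21))² = (-31 + (¼)*(17 - 1*(-21) + 3*(-9) + 4*(-21)*(-9))/(-9))² = (-31 + (¼)*(-⅑)*(17 + 21 - 27 + 756))² = (-31 + (¼)*(-⅑)*767)² = (-31 - 767/36)² = (-1883/36)² = 3545689/1296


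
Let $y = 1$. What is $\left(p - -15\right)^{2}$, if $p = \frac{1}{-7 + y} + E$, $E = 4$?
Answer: $\frac{12769}{36} \approx 354.69$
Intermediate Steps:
$p = \frac{23}{6}$ ($p = \frac{1}{-7 + 1} + 4 = \frac{1}{-6} + 4 = - \frac{1}{6} + 4 = \frac{23}{6} \approx 3.8333$)
$\left(p - -15\right)^{2} = \left(\frac{23}{6} - -15\right)^{2} = \left(\frac{23}{6} + 15\right)^{2} = \left(\frac{113}{6}\right)^{2} = \frac{12769}{36}$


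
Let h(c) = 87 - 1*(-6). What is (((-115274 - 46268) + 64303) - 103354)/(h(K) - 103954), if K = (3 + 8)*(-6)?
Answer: 200593/103861 ≈ 1.9314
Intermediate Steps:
K = -66 (K = 11*(-6) = -66)
h(c) = 93 (h(c) = 87 + 6 = 93)
(((-115274 - 46268) + 64303) - 103354)/(h(K) - 103954) = (((-115274 - 46268) + 64303) - 103354)/(93 - 103954) = ((-161542 + 64303) - 103354)/(-103861) = (-97239 - 103354)*(-1/103861) = -200593*(-1/103861) = 200593/103861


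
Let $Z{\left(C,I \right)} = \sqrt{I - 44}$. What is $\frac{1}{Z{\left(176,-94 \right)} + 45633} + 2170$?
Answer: $\frac{1506248246741}{694123609} - \frac{i \sqrt{138}}{2082370827} \approx 2170.0 - 5.6413 \cdot 10^{-9} i$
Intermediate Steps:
$Z{\left(C,I \right)} = \sqrt{-44 + I}$
$\frac{1}{Z{\left(176,-94 \right)} + 45633} + 2170 = \frac{1}{\sqrt{-44 - 94} + 45633} + 2170 = \frac{1}{\sqrt{-138} + 45633} + 2170 = \frac{1}{i \sqrt{138} + 45633} + 2170 = \frac{1}{45633 + i \sqrt{138}} + 2170 = 2170 + \frac{1}{45633 + i \sqrt{138}}$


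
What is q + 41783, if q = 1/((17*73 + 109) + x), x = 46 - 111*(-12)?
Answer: 113984025/2728 ≈ 41783.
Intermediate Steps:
x = 1378 (x = 46 + 1332 = 1378)
q = 1/2728 (q = 1/((17*73 + 109) + 1378) = 1/((1241 + 109) + 1378) = 1/(1350 + 1378) = 1/2728 ≈ 0.00036657)
q + 41783 = 1/2728 + 41783 = 113984025/2728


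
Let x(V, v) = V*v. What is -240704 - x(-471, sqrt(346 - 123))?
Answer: -240704 + 471*sqrt(223) ≈ -2.3367e+5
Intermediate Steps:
-240704 - x(-471, sqrt(346 - 123)) = -240704 - (-471)*sqrt(346 - 123) = -240704 - (-471)*sqrt(223) = -240704 + 471*sqrt(223)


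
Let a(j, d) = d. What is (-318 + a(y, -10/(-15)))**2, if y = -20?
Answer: 906304/9 ≈ 1.0070e+5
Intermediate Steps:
(-318 + a(y, -10/(-15)))**2 = (-318 - 10/(-15))**2 = (-318 - 10*(-1/15))**2 = (-318 + 2/3)**2 = (-952/3)**2 = 906304/9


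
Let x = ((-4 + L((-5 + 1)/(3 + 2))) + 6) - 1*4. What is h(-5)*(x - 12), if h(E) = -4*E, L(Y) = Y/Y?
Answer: -260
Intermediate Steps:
L(Y) = 1
x = -1 (x = ((-4 + 1) + 6) - 1*4 = (-3 + 6) - 4 = 3 - 4 = -1)
h(-5)*(x - 12) = (-4*(-5))*(-1 - 12) = 20*(-13) = -260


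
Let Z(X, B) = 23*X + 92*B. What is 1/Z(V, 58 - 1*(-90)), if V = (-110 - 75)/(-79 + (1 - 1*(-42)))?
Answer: 36/494431 ≈ 7.2811e-5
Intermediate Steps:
V = 185/36 (V = -185/(-79 + (1 + 42)) = -185/(-79 + 43) = -185/(-36) = -185*(-1/36) = 185/36 ≈ 5.1389)
1/Z(V, 58 - 1*(-90)) = 1/(23*(185/36) + 92*(58 - 1*(-90))) = 1/(4255/36 + 92*(58 + 90)) = 1/(4255/36 + 92*148) = 1/(4255/36 + 13616) = 1/(494431/36) = 36/494431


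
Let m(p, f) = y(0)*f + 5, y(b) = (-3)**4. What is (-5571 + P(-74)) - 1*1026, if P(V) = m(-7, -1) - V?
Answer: -6599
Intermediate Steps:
y(b) = 81
m(p, f) = 5 + 81*f (m(p, f) = 81*f + 5 = 5 + 81*f)
P(V) = -76 - V (P(V) = (5 + 81*(-1)) - V = (5 - 81) - V = -76 - V)
(-5571 + P(-74)) - 1*1026 = (-5571 + (-76 - 1*(-74))) - 1*1026 = (-5571 + (-76 + 74)) - 1026 = (-5571 - 2) - 1026 = -5573 - 1026 = -6599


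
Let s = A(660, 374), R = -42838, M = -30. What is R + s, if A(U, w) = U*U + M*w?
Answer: 381542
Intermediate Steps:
A(U, w) = U² - 30*w (A(U, w) = U*U - 30*w = U² - 30*w)
s = 424380 (s = 660² - 30*374 = 435600 - 11220 = 424380)
R + s = -42838 + 424380 = 381542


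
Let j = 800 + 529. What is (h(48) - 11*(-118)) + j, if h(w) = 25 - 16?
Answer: 2636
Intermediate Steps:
h(w) = 9
j = 1329
(h(48) - 11*(-118)) + j = (9 - 11*(-118)) + 1329 = (9 + 1298) + 1329 = 1307 + 1329 = 2636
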